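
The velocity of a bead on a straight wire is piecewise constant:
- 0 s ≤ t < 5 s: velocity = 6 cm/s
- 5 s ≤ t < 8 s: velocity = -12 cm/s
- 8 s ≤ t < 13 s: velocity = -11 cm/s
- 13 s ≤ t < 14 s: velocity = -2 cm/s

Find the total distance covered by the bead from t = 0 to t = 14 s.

123 cm

Distance (not displacement) is the total path length: add the absolute areas under v-t.
0–5 s: |6| × 5 = 30 cm
5–8 s: |-12| × 3 = 36 cm
8–13 s: |-11| × 5 = 55 cm
13–14 s: |-2| × 1 = 2 cm
Total distance = 123 cm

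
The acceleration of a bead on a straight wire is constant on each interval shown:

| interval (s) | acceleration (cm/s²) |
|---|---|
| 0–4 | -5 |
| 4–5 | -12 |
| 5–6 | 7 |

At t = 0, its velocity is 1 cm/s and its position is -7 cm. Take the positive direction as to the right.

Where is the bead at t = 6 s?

On each constant-a segment, Δv = aΔt and Δx = v₀Δt + ½aΔt²; chain segment to segment.
0–4 s: v starts 1 cm/s; Δx = 1·4 + ½·-5·4² = -36 cm; v ends -19 cm/s.
4–5 s: v starts -19 cm/s; Δx = -19·1 + ½·-12·1² = -25 cm; v ends -31 cm/s.
5–6 s: v starts -31 cm/s; Δx = -31·1 + ½·7·1² = -27.5 cm; v ends -24 cm/s.
x(6) = -7 + Σ Δx = -95.5 cm.

-95.5 cm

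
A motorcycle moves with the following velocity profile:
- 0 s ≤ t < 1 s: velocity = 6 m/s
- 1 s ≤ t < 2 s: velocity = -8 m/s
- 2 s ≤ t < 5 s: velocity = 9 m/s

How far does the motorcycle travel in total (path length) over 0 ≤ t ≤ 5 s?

Distance (not displacement) is the total path length: add the absolute areas under v-t.
0–1 s: |6| × 1 = 6 m
1–2 s: |-8| × 1 = 8 m
2–5 s: |9| × 3 = 27 m
Total distance = 41 m

41 m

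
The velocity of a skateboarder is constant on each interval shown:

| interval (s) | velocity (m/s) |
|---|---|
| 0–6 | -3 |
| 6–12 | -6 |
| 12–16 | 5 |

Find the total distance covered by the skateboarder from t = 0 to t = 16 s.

Total distance travelled is ∫|v| dt — sum the magnitudes of each area piece.
0–6 s: |-3| × 6 = 18 m
6–12 s: |-6| × 6 = 36 m
12–16 s: |5| × 4 = 20 m
Total distance = 74 m

74 m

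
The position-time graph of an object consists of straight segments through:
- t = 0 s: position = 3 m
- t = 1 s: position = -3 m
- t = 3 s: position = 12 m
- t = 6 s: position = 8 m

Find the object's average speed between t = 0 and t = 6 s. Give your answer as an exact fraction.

25/6 m/s

Average speed = (total path length)/(elapsed time); on a piecewise-linear x-t graph the path length is Σ|Δx|.
0–1 s: |Δx| = |-3 − 3| = 6 m
1–3 s: |Δx| = |12 − -3| = 15 m
3–6 s: |Δx| = |8 − 12| = 4 m
Total path = 25 m; average speed = 25/6 = 25/6 m/s.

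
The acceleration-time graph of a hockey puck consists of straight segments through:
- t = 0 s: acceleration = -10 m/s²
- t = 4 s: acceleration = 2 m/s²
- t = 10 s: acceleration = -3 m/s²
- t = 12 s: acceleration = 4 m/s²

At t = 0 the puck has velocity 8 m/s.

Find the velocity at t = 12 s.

-10 m/s

Δv equals the area under the a-t graph; then v = v₀ + Δv.
0–4 s: ½(-10 + 2)(4) = -16 m/s
4–10 s: ½(2 + -3)(6) = -3 m/s
10–12 s: ½(-3 + 4)(2) = 1 m/s
Δv = -18 m/s, so v(12) = 8 + (-18) = -10 m/s.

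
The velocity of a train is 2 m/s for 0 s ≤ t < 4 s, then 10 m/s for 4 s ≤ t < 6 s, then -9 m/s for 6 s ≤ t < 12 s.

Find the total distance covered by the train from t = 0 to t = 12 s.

Total distance travelled is ∫|v| dt — sum the magnitudes of each area piece.
0–4 s: |2| × 4 = 8 m
4–6 s: |10| × 2 = 20 m
6–12 s: |-9| × 6 = 54 m
Total distance = 82 m

82 m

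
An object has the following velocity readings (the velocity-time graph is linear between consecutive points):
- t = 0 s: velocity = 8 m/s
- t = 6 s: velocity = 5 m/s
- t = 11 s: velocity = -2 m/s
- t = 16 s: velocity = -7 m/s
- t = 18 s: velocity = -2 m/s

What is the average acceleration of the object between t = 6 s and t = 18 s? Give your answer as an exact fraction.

-7/12 m/s²

Average acceleration = Δv/Δt = (-2 − 5)/(18 − 6) = -7/12 m/s².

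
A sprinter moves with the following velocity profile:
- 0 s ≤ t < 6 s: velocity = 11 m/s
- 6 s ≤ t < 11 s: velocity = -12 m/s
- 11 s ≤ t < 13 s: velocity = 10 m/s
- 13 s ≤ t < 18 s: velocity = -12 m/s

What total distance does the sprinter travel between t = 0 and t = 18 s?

206 m

Distance (not displacement) is the total path length: add the absolute areas under v-t.
0–6 s: |11| × 6 = 66 m
6–11 s: |-12| × 5 = 60 m
11–13 s: |10| × 2 = 20 m
13–18 s: |-12| × 5 = 60 m
Total distance = 206 m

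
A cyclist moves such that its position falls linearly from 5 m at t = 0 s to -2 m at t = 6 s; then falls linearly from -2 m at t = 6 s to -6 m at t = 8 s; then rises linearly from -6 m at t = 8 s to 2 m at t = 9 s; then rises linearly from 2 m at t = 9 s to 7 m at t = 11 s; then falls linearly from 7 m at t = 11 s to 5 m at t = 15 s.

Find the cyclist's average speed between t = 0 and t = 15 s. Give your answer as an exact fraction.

26/15 m/s

Average speed = (total path length)/(elapsed time); on a piecewise-linear x-t graph the path length is Σ|Δx|.
0–6 s: |Δx| = |-2 − 5| = 7 m
6–8 s: |Δx| = |-6 − -2| = 4 m
8–9 s: |Δx| = |2 − -6| = 8 m
9–11 s: |Δx| = |7 − 2| = 5 m
11–15 s: |Δx| = |5 − 7| = 2 m
Total path = 26 m; average speed = 26/15 = 26/15 m/s.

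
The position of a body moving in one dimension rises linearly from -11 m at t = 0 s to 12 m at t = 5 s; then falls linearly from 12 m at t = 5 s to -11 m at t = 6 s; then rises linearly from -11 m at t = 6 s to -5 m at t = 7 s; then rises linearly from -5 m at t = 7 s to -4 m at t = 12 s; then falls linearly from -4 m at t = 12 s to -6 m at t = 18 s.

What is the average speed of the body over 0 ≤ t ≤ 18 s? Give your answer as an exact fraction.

55/18 m/s

Average speed = (total path length)/(elapsed time); on a piecewise-linear x-t graph the path length is Σ|Δx|.
0–5 s: |Δx| = |12 − -11| = 23 m
5–6 s: |Δx| = |-11 − 12| = 23 m
6–7 s: |Δx| = |-5 − -11| = 6 m
7–12 s: |Δx| = |-4 − -5| = 1 m
12–18 s: |Δx| = |-6 − -4| = 2 m
Total path = 55 m; average speed = 55/18 = 55/18 m/s.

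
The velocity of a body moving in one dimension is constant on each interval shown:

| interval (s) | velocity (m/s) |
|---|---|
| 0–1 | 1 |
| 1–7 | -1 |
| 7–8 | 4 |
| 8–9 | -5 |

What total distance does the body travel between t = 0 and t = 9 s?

16 m

Distance (not displacement) is the total path length: add the absolute areas under v-t.
0–1 s: |1| × 1 = 1 m
1–7 s: |-1| × 6 = 6 m
7–8 s: |4| × 1 = 4 m
8–9 s: |-5| × 1 = 5 m
Total distance = 16 m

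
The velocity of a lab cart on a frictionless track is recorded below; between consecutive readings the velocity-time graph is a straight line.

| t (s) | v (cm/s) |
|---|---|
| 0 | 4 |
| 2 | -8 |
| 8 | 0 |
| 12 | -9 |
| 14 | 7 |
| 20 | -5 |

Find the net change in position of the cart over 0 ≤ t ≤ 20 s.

-42 cm

Net displacement equals the area under the velocity-time graph (areas below the axis count negative).
0–2 s: ½(4 + -8)(2) = -4 cm
2–8 s: ½(-8 + 0)(6) = -24 cm
8–12 s: ½(0 + -9)(4) = -18 cm
12–14 s: ½(-9 + 7)(2) = -2 cm
14–20 s: ½(7 + -5)(6) = 6 cm
Net displacement = -42 cm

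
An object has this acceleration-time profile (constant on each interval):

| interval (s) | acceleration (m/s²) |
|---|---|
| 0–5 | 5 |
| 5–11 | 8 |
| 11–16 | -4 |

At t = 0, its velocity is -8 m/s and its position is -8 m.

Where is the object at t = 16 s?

535.5 m

On each constant-a segment, Δv = aΔt and Δx = v₀Δt + ½aΔt²; chain segment to segment.
0–5 s: v starts -8 m/s; Δx = -8·5 + ½·5·5² = 22.5 m; v ends 17 m/s.
5–11 s: v starts 17 m/s; Δx = 17·6 + ½·8·6² = 246 m; v ends 65 m/s.
11–16 s: v starts 65 m/s; Δx = 65·5 + ½·-4·5² = 275 m; v ends 45 m/s.
x(16) = -8 + Σ Δx = 535.5 m.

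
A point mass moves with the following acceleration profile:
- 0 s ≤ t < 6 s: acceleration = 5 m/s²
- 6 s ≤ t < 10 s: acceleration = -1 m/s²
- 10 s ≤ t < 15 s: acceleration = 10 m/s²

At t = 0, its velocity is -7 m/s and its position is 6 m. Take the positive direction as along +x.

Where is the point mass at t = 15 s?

358 m

On each constant-a segment, Δv = aΔt and Δx = v₀Δt + ½aΔt²; chain segment to segment.
0–6 s: v starts -7 m/s; Δx = -7·6 + ½·5·6² = 48 m; v ends 23 m/s.
6–10 s: v starts 23 m/s; Δx = 23·4 + ½·-1·4² = 84 m; v ends 19 m/s.
10–15 s: v starts 19 m/s; Δx = 19·5 + ½·10·5² = 220 m; v ends 69 m/s.
x(15) = 6 + Σ Δx = 358 m.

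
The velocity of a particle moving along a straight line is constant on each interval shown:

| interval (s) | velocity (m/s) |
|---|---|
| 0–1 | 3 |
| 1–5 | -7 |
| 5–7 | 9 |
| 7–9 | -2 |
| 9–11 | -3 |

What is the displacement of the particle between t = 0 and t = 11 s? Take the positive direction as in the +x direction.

Net displacement equals the area under the velocity-time graph (areas below the axis count negative).
0–1 s: 3 × 1 = 3 m
1–5 s: -7 × 4 = -28 m
5–7 s: 9 × 2 = 18 m
7–9 s: -2 × 2 = -4 m
9–11 s: -3 × 2 = -6 m
Net displacement = -17 m

-17 m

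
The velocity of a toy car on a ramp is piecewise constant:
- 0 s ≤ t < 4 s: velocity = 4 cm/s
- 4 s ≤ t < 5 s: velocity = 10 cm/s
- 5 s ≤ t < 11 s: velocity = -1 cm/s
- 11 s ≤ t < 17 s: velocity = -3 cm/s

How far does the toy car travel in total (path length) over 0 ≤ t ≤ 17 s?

50 cm

Total distance travelled is ∫|v| dt — sum the magnitudes of each area piece.
0–4 s: |4| × 4 = 16 cm
4–5 s: |10| × 1 = 10 cm
5–11 s: |-1| × 6 = 6 cm
11–17 s: |-3| × 6 = 18 cm
Total distance = 50 cm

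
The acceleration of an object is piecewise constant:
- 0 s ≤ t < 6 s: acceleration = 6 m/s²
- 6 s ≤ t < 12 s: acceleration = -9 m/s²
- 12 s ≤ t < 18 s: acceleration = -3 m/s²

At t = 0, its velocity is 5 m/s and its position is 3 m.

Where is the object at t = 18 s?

On each constant-a segment, Δv = aΔt and Δx = v₀Δt + ½aΔt²; chain segment to segment.
0–6 s: v starts 5 m/s; Δx = 5·6 + ½·6·6² = 138 m; v ends 41 m/s.
6–12 s: v starts 41 m/s; Δx = 41·6 + ½·-9·6² = 84 m; v ends -13 m/s.
12–18 s: v starts -13 m/s; Δx = -13·6 + ½·-3·6² = -132 m; v ends -31 m/s.
x(18) = 3 + Σ Δx = 93 m.

93 m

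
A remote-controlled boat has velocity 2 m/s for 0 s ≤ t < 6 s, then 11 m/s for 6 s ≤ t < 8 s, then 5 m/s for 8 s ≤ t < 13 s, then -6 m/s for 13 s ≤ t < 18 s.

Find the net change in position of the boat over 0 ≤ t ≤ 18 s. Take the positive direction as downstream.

Displacement is the signed area under the v-t curve.
0–6 s: 2 × 6 = 12 m
6–8 s: 11 × 2 = 22 m
8–13 s: 5 × 5 = 25 m
13–18 s: -6 × 5 = -30 m
Net displacement = 29 m

29 m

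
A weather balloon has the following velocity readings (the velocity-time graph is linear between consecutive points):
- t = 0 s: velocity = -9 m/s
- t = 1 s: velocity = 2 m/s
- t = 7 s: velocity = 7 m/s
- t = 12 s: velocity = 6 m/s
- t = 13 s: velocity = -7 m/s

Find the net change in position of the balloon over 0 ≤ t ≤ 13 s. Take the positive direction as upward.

55.5 m

Net displacement equals the area under the velocity-time graph (areas below the axis count negative).
0–1 s: ½(-9 + 2)(1) = -3.5 m
1–7 s: ½(2 + 7)(6) = 27 m
7–12 s: ½(7 + 6)(5) = 32.5 m
12–13 s: ½(6 + -7)(1) = -0.5 m
Net displacement = 55.5 m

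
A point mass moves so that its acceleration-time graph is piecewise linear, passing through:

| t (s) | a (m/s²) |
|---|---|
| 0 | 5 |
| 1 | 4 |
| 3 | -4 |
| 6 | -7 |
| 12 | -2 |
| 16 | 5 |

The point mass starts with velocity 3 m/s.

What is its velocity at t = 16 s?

Δv equals the area under the a-t graph; then v = v₀ + Δv.
0–1 s: ½(5 + 4)(1) = 4.5 m/s
1–3 s: ½(4 + -4)(2) = 0 m/s
3–6 s: ½(-4 + -7)(3) = -16.5 m/s
6–12 s: ½(-7 + -2)(6) = -27 m/s
12–16 s: ½(-2 + 5)(4) = 6 m/s
Δv = -33 m/s, so v(16) = 3 + (-33) = -30 m/s.

-30 m/s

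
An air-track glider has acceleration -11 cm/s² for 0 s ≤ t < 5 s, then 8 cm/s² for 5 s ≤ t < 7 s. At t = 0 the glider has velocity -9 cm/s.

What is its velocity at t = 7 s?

Δv equals the area under the a-t graph; then v = v₀ + Δv.
0–5 s: -11 × 5 = -55 cm/s
5–7 s: 8 × 2 = 16 cm/s
Δv = -39 cm/s, so v(7) = -9 + (-39) = -48 cm/s.

-48 cm/s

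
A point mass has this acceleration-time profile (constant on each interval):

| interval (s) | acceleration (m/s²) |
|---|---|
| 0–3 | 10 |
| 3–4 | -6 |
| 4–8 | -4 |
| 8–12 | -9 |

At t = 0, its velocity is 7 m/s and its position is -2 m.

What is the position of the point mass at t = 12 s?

178 m

On each constant-a segment, Δv = aΔt and Δx = v₀Δt + ½aΔt²; chain segment to segment.
0–3 s: v starts 7 m/s; Δx = 7·3 + ½·10·3² = 66 m; v ends 37 m/s.
3–4 s: v starts 37 m/s; Δx = 37·1 + ½·-6·1² = 34 m; v ends 31 m/s.
4–8 s: v starts 31 m/s; Δx = 31·4 + ½·-4·4² = 92 m; v ends 15 m/s.
8–12 s: v starts 15 m/s; Δx = 15·4 + ½·-9·4² = -12 m; v ends -21 m/s.
x(12) = -2 + Σ Δx = 178 m.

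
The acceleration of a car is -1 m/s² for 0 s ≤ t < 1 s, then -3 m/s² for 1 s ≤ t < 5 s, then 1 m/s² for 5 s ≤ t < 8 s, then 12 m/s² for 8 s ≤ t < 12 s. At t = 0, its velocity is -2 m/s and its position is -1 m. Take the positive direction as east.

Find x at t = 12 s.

On each constant-a segment, Δv = aΔt and Δx = v₀Δt + ½aΔt²; chain segment to segment.
0–1 s: v starts -2 m/s; Δx = -2·1 + ½·-1·1² = -2.5 m; v ends -3 m/s.
1–5 s: v starts -3 m/s; Δx = -3·4 + ½·-3·4² = -36 m; v ends -15 m/s.
5–8 s: v starts -15 m/s; Δx = -15·3 + ½·1·3² = -40.5 m; v ends -12 m/s.
8–12 s: v starts -12 m/s; Δx = -12·4 + ½·12·4² = 48 m; v ends 36 m/s.
x(12) = -1 + Σ Δx = -32 m.

-32 m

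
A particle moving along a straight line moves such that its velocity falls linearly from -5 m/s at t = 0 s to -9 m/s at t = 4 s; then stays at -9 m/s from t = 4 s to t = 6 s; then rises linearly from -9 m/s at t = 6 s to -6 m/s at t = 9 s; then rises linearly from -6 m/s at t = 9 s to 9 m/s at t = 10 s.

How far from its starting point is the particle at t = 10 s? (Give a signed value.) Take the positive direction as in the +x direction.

-67 m

Net displacement equals the area under the velocity-time graph (areas below the axis count negative).
0–4 s: ½(-5 + -9)(4) = -28 m
4–6 s: -9 × 2 = -18 m
6–9 s: ½(-9 + -6)(3) = -22.5 m
9–10 s: ½(-6 + 9)(1) = 1.5 m
Net displacement = -67 m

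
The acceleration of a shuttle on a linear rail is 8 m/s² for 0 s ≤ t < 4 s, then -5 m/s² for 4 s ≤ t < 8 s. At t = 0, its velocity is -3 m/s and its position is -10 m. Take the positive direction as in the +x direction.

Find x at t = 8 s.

On each constant-a segment, Δv = aΔt and Δx = v₀Δt + ½aΔt²; chain segment to segment.
0–4 s: v starts -3 m/s; Δx = -3·4 + ½·8·4² = 52 m; v ends 29 m/s.
4–8 s: v starts 29 m/s; Δx = 29·4 + ½·-5·4² = 76 m; v ends 9 m/s.
x(8) = -10 + Σ Δx = 118 m.

118 m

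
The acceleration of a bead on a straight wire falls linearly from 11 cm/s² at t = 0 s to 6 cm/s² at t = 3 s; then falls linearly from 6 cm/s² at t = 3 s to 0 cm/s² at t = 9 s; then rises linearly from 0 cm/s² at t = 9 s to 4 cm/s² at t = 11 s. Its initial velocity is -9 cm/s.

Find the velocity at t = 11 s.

Δv equals the area under the a-t graph; then v = v₀ + Δv.
0–3 s: ½(11 + 6)(3) = 25.5 cm/s
3–9 s: ½(6 + 0)(6) = 18 cm/s
9–11 s: ½(0 + 4)(2) = 4 cm/s
Δv = 47.5 cm/s, so v(11) = -9 + (47.5) = 38.5 cm/s.

38.5 cm/s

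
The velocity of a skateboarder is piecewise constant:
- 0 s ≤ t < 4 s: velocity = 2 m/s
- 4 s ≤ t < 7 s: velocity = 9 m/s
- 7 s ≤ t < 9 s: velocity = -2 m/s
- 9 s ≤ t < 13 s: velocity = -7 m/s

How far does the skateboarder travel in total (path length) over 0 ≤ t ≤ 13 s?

Total distance travelled is ∫|v| dt — sum the magnitudes of each area piece.
0–4 s: |2| × 4 = 8 m
4–7 s: |9| × 3 = 27 m
7–9 s: |-2| × 2 = 4 m
9–13 s: |-7| × 4 = 28 m
Total distance = 67 m

67 m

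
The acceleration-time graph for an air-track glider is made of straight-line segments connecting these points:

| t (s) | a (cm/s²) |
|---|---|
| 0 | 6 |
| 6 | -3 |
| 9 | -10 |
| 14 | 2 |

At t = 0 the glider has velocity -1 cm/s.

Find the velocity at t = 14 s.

Δv equals the area under the a-t graph; then v = v₀ + Δv.
0–6 s: ½(6 + -3)(6) = 9 cm/s
6–9 s: ½(-3 + -10)(3) = -19.5 cm/s
9–14 s: ½(-10 + 2)(5) = -20 cm/s
Δv = -30.5 cm/s, so v(14) = -1 + (-30.5) = -31.5 cm/s.

-31.5 cm/s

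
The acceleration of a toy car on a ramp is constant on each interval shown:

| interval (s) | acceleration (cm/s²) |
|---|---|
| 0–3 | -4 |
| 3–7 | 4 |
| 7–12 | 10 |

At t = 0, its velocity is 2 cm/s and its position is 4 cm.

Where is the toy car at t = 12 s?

139 cm

On each constant-a segment, Δv = aΔt and Δx = v₀Δt + ½aΔt²; chain segment to segment.
0–3 s: v starts 2 cm/s; Δx = 2·3 + ½·-4·3² = -12 cm; v ends -10 cm/s.
3–7 s: v starts -10 cm/s; Δx = -10·4 + ½·4·4² = -8 cm; v ends 6 cm/s.
7–12 s: v starts 6 cm/s; Δx = 6·5 + ½·10·5² = 155 cm; v ends 56 cm/s.
x(12) = 4 + Σ Δx = 139 cm.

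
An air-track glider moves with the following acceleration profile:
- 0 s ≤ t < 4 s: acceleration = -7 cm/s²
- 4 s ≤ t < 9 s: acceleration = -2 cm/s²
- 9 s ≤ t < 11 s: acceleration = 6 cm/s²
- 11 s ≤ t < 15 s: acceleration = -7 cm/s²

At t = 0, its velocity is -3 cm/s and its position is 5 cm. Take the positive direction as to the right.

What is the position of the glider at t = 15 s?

On each constant-a segment, Δv = aΔt and Δx = v₀Δt + ½aΔt²; chain segment to segment.
0–4 s: v starts -3 cm/s; Δx = -3·4 + ½·-7·4² = -68 cm; v ends -31 cm/s.
4–9 s: v starts -31 cm/s; Δx = -31·5 + ½·-2·5² = -180 cm; v ends -41 cm/s.
9–11 s: v starts -41 cm/s; Δx = -41·2 + ½·6·2² = -70 cm; v ends -29 cm/s.
11–15 s: v starts -29 cm/s; Δx = -29·4 + ½·-7·4² = -172 cm; v ends -57 cm/s.
x(15) = 5 + Σ Δx = -485 cm.

-485 cm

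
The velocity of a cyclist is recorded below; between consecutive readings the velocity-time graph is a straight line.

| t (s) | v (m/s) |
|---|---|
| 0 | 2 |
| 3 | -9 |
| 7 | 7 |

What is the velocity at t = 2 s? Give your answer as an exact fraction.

-16/3 m/s

On 0–3 s the graph is linear from 2 to -9 m/s: v(2) = 2 + (-9 − 2)·(2 − 0)/(3 − 0) = -16/3 m/s.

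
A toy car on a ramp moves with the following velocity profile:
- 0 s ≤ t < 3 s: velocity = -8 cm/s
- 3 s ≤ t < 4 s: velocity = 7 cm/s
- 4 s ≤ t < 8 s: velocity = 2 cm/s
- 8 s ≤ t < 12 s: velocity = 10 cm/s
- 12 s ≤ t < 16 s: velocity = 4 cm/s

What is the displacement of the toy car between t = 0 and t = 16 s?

Displacement is the signed area under the v-t curve.
0–3 s: -8 × 3 = -24 cm
3–4 s: 7 × 1 = 7 cm
4–8 s: 2 × 4 = 8 cm
8–12 s: 10 × 4 = 40 cm
12–16 s: 4 × 4 = 16 cm
Net displacement = 47 cm

47 cm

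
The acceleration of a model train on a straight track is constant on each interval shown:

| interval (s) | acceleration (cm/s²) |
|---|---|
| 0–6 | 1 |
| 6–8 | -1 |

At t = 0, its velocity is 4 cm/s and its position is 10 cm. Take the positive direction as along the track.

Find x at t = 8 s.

70 cm

On each constant-a segment, Δv = aΔt and Δx = v₀Δt + ½aΔt²; chain segment to segment.
0–6 s: v starts 4 cm/s; Δx = 4·6 + ½·1·6² = 42 cm; v ends 10 cm/s.
6–8 s: v starts 10 cm/s; Δx = 10·2 + ½·-1·2² = 18 cm; v ends 8 cm/s.
x(8) = 10 + Σ Δx = 70 cm.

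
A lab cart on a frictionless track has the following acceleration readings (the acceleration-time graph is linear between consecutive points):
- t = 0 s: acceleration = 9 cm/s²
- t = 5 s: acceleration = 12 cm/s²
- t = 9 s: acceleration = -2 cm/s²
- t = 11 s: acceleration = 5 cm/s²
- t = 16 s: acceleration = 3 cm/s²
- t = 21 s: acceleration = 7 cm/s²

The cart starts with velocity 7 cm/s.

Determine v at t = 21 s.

Δv equals the area under the a-t graph; then v = v₀ + Δv.
0–5 s: ½(9 + 12)(5) = 52.5 cm/s
5–9 s: ½(12 + -2)(4) = 20 cm/s
9–11 s: ½(-2 + 5)(2) = 3 cm/s
11–16 s: ½(5 + 3)(5) = 20 cm/s
16–21 s: ½(3 + 7)(5) = 25 cm/s
Δv = 120.5 cm/s, so v(21) = 7 + (120.5) = 127.5 cm/s.

127.5 cm/s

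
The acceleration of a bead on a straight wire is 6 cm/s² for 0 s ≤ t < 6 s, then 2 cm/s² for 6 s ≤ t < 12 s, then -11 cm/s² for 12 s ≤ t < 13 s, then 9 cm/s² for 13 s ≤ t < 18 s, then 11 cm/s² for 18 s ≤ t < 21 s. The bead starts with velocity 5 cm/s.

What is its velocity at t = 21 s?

120 cm/s

Δv equals the area under the a-t graph; then v = v₀ + Δv.
0–6 s: 6 × 6 = 36 cm/s
6–12 s: 2 × 6 = 12 cm/s
12–13 s: -11 × 1 = -11 cm/s
13–18 s: 9 × 5 = 45 cm/s
18–21 s: 11 × 3 = 33 cm/s
Δv = 115 cm/s, so v(21) = 5 + (115) = 120 cm/s.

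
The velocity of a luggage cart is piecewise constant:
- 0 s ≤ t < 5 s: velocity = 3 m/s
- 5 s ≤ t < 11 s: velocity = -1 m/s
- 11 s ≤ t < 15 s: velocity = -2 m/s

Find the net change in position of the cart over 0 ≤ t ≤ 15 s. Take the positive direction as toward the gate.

Displacement is the signed area under the v-t curve.
0–5 s: 3 × 5 = 15 m
5–11 s: -1 × 6 = -6 m
11–15 s: -2 × 4 = -8 m
Net displacement = 1 m

1 m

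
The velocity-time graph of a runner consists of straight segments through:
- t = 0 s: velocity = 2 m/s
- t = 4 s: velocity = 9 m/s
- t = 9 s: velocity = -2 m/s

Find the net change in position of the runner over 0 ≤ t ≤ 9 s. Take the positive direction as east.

Displacement is the signed area under the v-t curve.
0–4 s: ½(2 + 9)(4) = 22 m
4–9 s: ½(9 + -2)(5) = 17.5 m
Net displacement = 39.5 m

39.5 m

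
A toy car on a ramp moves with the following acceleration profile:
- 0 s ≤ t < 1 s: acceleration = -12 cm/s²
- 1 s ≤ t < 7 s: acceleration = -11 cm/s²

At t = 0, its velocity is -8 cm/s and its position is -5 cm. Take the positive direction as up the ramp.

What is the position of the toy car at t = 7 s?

On each constant-a segment, Δv = aΔt and Δx = v₀Δt + ½aΔt²; chain segment to segment.
0–1 s: v starts -8 cm/s; Δx = -8·1 + ½·-12·1² = -14 cm; v ends -20 cm/s.
1–7 s: v starts -20 cm/s; Δx = -20·6 + ½·-11·6² = -318 cm; v ends -86 cm/s.
x(7) = -5 + Σ Δx = -337 cm.

-337 cm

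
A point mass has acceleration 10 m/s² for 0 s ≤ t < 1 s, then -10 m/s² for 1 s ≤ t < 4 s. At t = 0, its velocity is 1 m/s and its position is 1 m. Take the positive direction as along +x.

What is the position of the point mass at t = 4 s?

-5 m

On each constant-a segment, Δv = aΔt and Δx = v₀Δt + ½aΔt²; chain segment to segment.
0–1 s: v starts 1 m/s; Δx = 1·1 + ½·10·1² = 6 m; v ends 11 m/s.
1–4 s: v starts 11 m/s; Δx = 11·3 + ½·-10·3² = -12 m; v ends -19 m/s.
x(4) = 1 + Σ Δx = -5 m.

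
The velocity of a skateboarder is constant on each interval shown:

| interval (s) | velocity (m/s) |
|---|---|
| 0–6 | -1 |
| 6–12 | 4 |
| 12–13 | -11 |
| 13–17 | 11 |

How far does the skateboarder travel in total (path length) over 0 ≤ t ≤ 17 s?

85 m

Total distance travelled is ∫|v| dt — sum the magnitudes of each area piece.
0–6 s: |-1| × 6 = 6 m
6–12 s: |4| × 6 = 24 m
12–13 s: |-11| × 1 = 11 m
13–17 s: |11| × 4 = 44 m
Total distance = 85 m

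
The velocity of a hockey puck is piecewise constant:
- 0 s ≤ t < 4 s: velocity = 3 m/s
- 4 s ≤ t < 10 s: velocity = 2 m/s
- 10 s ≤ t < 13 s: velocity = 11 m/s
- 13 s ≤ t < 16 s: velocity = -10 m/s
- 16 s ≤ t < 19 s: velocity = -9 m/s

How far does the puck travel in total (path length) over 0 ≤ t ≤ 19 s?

Total distance travelled is ∫|v| dt — sum the magnitudes of each area piece.
0–4 s: |3| × 4 = 12 m
4–10 s: |2| × 6 = 12 m
10–13 s: |11| × 3 = 33 m
13–16 s: |-10| × 3 = 30 m
16–19 s: |-9| × 3 = 27 m
Total distance = 114 m

114 m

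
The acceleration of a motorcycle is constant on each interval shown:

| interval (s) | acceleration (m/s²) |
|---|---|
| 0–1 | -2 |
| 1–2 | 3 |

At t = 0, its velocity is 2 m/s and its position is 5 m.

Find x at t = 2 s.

On each constant-a segment, Δv = aΔt and Δx = v₀Δt + ½aΔt²; chain segment to segment.
0–1 s: v starts 2 m/s; Δx = 2·1 + ½·-2·1² = 1 m; v ends 0 m/s.
1–2 s: v starts 0 m/s; Δx = 0·1 + ½·3·1² = 1.5 m; v ends 3 m/s.
x(2) = 5 + Σ Δx = 7.5 m.

7.5 m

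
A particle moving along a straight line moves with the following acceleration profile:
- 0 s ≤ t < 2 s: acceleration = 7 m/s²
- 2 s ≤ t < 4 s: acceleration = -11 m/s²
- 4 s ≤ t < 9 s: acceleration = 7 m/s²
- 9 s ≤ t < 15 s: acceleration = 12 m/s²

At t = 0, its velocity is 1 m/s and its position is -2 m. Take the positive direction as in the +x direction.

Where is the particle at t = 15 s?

458.5 m

On each constant-a segment, Δv = aΔt and Δx = v₀Δt + ½aΔt²; chain segment to segment.
0–2 s: v starts 1 m/s; Δx = 1·2 + ½·7·2² = 16 m; v ends 15 m/s.
2–4 s: v starts 15 m/s; Δx = 15·2 + ½·-11·2² = 8 m; v ends -7 m/s.
4–9 s: v starts -7 m/s; Δx = -7·5 + ½·7·5² = 52.5 m; v ends 28 m/s.
9–15 s: v starts 28 m/s; Δx = 28·6 + ½·12·6² = 384 m; v ends 100 m/s.
x(15) = -2 + Σ Δx = 458.5 m.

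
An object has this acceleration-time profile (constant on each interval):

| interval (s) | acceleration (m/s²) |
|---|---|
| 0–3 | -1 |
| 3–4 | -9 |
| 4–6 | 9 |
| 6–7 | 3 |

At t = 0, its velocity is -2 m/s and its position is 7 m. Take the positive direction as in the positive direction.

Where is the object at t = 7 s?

On each constant-a segment, Δv = aΔt and Δx = v₀Δt + ½aΔt²; chain segment to segment.
0–3 s: v starts -2 m/s; Δx = -2·3 + ½·-1·3² = -10.5 m; v ends -5 m/s.
3–4 s: v starts -5 m/s; Δx = -5·1 + ½·-9·1² = -9.5 m; v ends -14 m/s.
4–6 s: v starts -14 m/s; Δx = -14·2 + ½·9·2² = -10 m; v ends 4 m/s.
6–7 s: v starts 4 m/s; Δx = 4·1 + ½·3·1² = 5.5 m; v ends 7 m/s.
x(7) = 7 + Σ Δx = -17.5 m.

-17.5 m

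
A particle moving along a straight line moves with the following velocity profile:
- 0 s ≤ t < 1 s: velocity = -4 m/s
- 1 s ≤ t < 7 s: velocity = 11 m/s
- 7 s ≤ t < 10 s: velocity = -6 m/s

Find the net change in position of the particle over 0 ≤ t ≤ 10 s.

44 m

Displacement is the signed area under the v-t curve.
0–1 s: -4 × 1 = -4 m
1–7 s: 11 × 6 = 66 m
7–10 s: -6 × 3 = -18 m
Net displacement = 44 m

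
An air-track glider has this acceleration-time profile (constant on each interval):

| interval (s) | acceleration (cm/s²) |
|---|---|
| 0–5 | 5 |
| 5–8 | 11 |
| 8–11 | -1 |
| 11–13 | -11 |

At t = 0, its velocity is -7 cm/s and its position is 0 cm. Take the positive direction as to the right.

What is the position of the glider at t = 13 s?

On each constant-a segment, Δv = aΔt and Δx = v₀Δt + ½aΔt²; chain segment to segment.
0–5 s: v starts -7 cm/s; Δx = -7·5 + ½·5·5² = 27.5 cm; v ends 18 cm/s.
5–8 s: v starts 18 cm/s; Δx = 18·3 + ½·11·3² = 103.5 cm; v ends 51 cm/s.
8–11 s: v starts 51 cm/s; Δx = 51·3 + ½·-1·3² = 148.5 cm; v ends 48 cm/s.
11–13 s: v starts 48 cm/s; Δx = 48·2 + ½·-11·2² = 74 cm; v ends 26 cm/s.
x(13) = 0 + Σ Δx = 353.5 cm.

353.5 cm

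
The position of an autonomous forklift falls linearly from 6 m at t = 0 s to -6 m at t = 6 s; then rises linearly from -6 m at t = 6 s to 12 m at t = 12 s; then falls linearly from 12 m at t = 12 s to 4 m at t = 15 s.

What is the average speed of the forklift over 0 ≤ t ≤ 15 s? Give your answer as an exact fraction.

Average speed = (total path length)/(elapsed time); on a piecewise-linear x-t graph the path length is Σ|Δx|.
0–6 s: |Δx| = |-6 − 6| = 12 m
6–12 s: |Δx| = |12 − -6| = 18 m
12–15 s: |Δx| = |4 − 12| = 8 m
Total path = 38 m; average speed = 38/15 = 38/15 m/s.

38/15 m/s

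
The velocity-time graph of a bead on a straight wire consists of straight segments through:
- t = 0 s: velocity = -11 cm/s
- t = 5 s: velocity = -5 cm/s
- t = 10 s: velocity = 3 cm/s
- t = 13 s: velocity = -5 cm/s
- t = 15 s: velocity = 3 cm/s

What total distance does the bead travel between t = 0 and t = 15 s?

61.25 cm

Distance (not displacement) is the total path length: add the absolute areas under v-t.
0–5 s: |½(-11 + -5)(5)| = 40 cm
5–10 s: v = 0 at t = 8.125 s; triangle areas 7.8125 + 2.8125 = 10.625 cm
10–13 s: v = 0 at t = 11.125 s; triangle areas 1.6875 + 4.6875 = 6.375 cm
13–15 s: v = 0 at t = 14.25 s; triangle areas 3.125 + 1.125 = 4.25 cm
Total distance = 61.25 cm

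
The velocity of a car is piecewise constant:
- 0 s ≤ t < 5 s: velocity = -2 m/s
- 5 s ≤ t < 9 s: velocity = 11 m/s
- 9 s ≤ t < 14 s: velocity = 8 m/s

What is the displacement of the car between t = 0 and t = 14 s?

Net displacement equals the area under the velocity-time graph (areas below the axis count negative).
0–5 s: -2 × 5 = -10 m
5–9 s: 11 × 4 = 44 m
9–14 s: 8 × 5 = 40 m
Net displacement = 74 m

74 m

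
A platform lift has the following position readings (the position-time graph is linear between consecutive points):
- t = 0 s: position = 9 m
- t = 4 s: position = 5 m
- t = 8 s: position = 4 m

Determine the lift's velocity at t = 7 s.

-0.25 m/s

Velocity is the slope of the x-t graph on 4–8 s: (4 − 5)/(8 − 4) = -0.25 m/s.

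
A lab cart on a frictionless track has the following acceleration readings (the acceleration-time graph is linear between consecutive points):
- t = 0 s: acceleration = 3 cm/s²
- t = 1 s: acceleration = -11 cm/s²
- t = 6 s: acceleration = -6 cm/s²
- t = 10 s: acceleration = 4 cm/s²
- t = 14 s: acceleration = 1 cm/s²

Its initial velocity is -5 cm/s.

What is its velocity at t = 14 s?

Δv equals the area under the a-t graph; then v = v₀ + Δv.
0–1 s: ½(3 + -11)(1) = -4 cm/s
1–6 s: ½(-11 + -6)(5) = -42.5 cm/s
6–10 s: ½(-6 + 4)(4) = -4 cm/s
10–14 s: ½(4 + 1)(4) = 10 cm/s
Δv = -40.5 cm/s, so v(14) = -5 + (-40.5) = -45.5 cm/s.

-45.5 cm/s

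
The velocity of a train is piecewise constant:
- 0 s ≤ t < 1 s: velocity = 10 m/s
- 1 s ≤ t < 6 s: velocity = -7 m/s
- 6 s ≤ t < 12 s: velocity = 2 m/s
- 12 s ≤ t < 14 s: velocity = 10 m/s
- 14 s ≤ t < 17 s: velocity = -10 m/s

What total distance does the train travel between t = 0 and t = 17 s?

107 m

Total distance travelled is ∫|v| dt — sum the magnitudes of each area piece.
0–1 s: |10| × 1 = 10 m
1–6 s: |-7| × 5 = 35 m
6–12 s: |2| × 6 = 12 m
12–14 s: |10| × 2 = 20 m
14–17 s: |-10| × 3 = 30 m
Total distance = 107 m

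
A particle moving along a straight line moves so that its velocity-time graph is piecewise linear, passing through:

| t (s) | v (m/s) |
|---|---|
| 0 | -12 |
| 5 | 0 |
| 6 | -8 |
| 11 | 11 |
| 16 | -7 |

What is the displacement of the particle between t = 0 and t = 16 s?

-16.5 m

Displacement is the signed area under the v-t curve.
0–5 s: ½(-12 + 0)(5) = -30 m
5–6 s: ½(0 + -8)(1) = -4 m
6–11 s: ½(-8 + 11)(5) = 7.5 m
11–16 s: ½(11 + -7)(5) = 10 m
Net displacement = -16.5 m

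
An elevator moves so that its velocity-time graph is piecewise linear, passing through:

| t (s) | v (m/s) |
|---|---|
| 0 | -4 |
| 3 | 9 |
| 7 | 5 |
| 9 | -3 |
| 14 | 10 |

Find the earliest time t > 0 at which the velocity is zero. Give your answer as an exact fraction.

t = 12/13 s

v changes sign on 0–3 s (from -4 to 9); the graph is linear there, so v = 0 at t = 0 + (4)·(3 − 0)/(9 − -4) = 12/13 s.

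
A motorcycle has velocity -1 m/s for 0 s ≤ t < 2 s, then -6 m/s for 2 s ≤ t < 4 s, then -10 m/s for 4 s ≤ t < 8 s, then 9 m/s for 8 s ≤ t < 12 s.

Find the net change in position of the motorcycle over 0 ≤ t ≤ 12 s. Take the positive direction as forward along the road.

Net displacement equals the area under the velocity-time graph (areas below the axis count negative).
0–2 s: -1 × 2 = -2 m
2–4 s: -6 × 2 = -12 m
4–8 s: -10 × 4 = -40 m
8–12 s: 9 × 4 = 36 m
Net displacement = -18 m

-18 m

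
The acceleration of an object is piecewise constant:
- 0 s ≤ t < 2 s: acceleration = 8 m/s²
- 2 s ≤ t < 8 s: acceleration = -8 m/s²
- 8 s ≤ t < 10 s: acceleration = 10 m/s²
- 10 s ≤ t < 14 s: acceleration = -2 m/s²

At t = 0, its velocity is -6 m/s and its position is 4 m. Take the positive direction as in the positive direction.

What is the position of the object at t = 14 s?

-220 m

On each constant-a segment, Δv = aΔt and Δx = v₀Δt + ½aΔt²; chain segment to segment.
0–2 s: v starts -6 m/s; Δx = -6·2 + ½·8·2² = 4 m; v ends 10 m/s.
2–8 s: v starts 10 m/s; Δx = 10·6 + ½·-8·6² = -84 m; v ends -38 m/s.
8–10 s: v starts -38 m/s; Δx = -38·2 + ½·10·2² = -56 m; v ends -18 m/s.
10–14 s: v starts -18 m/s; Δx = -18·4 + ½·-2·4² = -88 m; v ends -26 m/s.
x(14) = 4 + Σ Δx = -220 m.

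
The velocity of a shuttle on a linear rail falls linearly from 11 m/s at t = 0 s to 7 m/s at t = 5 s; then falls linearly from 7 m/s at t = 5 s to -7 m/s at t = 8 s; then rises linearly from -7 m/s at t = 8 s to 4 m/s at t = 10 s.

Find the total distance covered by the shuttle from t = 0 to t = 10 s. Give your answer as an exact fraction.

Distance (not displacement) is the total path length: add the absolute areas under v-t.
0–5 s: |½(11 + 7)(5)| = 45 m
5–8 s: v = 0 at t = 6.5 s; triangle areas 5.25 + 5.25 = 10.5 m
8–10 s: v = 0 at t = 102/11 s; triangle areas 49/11 + 16/11 = 65/11 m
Total distance = 1351/22 m

1351/22 m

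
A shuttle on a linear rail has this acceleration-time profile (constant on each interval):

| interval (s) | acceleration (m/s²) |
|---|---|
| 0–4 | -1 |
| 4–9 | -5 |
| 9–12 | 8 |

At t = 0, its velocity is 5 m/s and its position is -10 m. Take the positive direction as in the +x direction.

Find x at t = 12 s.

On each constant-a segment, Δv = aΔt and Δx = v₀Δt + ½aΔt²; chain segment to segment.
0–4 s: v starts 5 m/s; Δx = 5·4 + ½·-1·4² = 12 m; v ends 1 m/s.
4–9 s: v starts 1 m/s; Δx = 1·5 + ½·-5·5² = -57.5 m; v ends -24 m/s.
9–12 s: v starts -24 m/s; Δx = -24·3 + ½·8·3² = -36 m; v ends 0 m/s.
x(12) = -10 + Σ Δx = -91.5 m.

-91.5 m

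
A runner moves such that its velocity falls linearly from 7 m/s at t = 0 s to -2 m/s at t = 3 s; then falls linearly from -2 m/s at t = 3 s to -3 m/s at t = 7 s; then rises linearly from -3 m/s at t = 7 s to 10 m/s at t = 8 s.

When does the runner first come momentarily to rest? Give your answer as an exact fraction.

t = 7/3 s

v changes sign on 0–3 s (from 7 to -2); the graph is linear there, so v = 0 at t = 0 + (-7)·(3 − 0)/(-2 − 7) = 7/3 s.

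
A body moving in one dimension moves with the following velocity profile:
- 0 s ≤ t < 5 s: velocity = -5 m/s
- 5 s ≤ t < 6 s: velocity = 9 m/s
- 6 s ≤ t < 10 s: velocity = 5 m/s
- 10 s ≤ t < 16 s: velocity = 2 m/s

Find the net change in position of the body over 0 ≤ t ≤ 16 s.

Net displacement equals the area under the velocity-time graph (areas below the axis count negative).
0–5 s: -5 × 5 = -25 m
5–6 s: 9 × 1 = 9 m
6–10 s: 5 × 4 = 20 m
10–16 s: 2 × 6 = 12 m
Net displacement = 16 m

16 m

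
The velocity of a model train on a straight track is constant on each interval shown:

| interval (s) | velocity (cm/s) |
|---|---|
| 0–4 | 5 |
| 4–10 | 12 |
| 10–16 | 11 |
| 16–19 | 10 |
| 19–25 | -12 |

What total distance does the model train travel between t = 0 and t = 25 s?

260 cm

Total distance travelled is ∫|v| dt — sum the magnitudes of each area piece.
0–4 s: |5| × 4 = 20 cm
4–10 s: |12| × 6 = 72 cm
10–16 s: |11| × 6 = 66 cm
16–19 s: |10| × 3 = 30 cm
19–25 s: |-12| × 6 = 72 cm
Total distance = 260 cm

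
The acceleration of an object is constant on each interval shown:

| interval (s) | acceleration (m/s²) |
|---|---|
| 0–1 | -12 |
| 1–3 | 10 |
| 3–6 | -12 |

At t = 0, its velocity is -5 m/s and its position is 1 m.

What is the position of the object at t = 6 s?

-69 m

On each constant-a segment, Δv = aΔt and Δx = v₀Δt + ½aΔt²; chain segment to segment.
0–1 s: v starts -5 m/s; Δx = -5·1 + ½·-12·1² = -11 m; v ends -17 m/s.
1–3 s: v starts -17 m/s; Δx = -17·2 + ½·10·2² = -14 m; v ends 3 m/s.
3–6 s: v starts 3 m/s; Δx = 3·3 + ½·-12·3² = -45 m; v ends -33 m/s.
x(6) = 1 + Σ Δx = -69 m.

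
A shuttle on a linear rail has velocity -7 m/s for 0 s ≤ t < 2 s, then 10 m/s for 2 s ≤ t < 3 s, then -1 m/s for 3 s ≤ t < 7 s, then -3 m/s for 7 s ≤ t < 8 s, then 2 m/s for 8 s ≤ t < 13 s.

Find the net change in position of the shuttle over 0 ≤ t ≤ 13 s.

Net displacement equals the area under the velocity-time graph (areas below the axis count negative).
0–2 s: -7 × 2 = -14 m
2–3 s: 10 × 1 = 10 m
3–7 s: -1 × 4 = -4 m
7–8 s: -3 × 1 = -3 m
8–13 s: 2 × 5 = 10 m
Net displacement = -1 m

-1 m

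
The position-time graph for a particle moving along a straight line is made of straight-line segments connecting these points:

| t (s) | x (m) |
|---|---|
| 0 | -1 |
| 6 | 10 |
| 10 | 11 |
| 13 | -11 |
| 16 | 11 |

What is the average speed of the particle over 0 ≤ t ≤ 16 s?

Average speed = (total path length)/(elapsed time); on a piecewise-linear x-t graph the path length is Σ|Δx|.
0–6 s: |Δx| = |10 − -1| = 11 m
6–10 s: |Δx| = |11 − 10| = 1 m
10–13 s: |Δx| = |-11 − 11| = 22 m
13–16 s: |Δx| = |11 − -11| = 22 m
Total path = 56 m; average speed = 56/16 = 3.5 m/s.

3.5 m/s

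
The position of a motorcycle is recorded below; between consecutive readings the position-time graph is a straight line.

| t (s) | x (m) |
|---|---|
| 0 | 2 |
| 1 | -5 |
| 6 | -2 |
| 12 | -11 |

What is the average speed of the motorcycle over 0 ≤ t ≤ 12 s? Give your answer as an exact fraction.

19/12 m/s

Average speed = (total path length)/(elapsed time); on a piecewise-linear x-t graph the path length is Σ|Δx|.
0–1 s: |Δx| = |-5 − 2| = 7 m
1–6 s: |Δx| = |-2 − -5| = 3 m
6–12 s: |Δx| = |-11 − -2| = 9 m
Total path = 19 m; average speed = 19/12 = 19/12 m/s.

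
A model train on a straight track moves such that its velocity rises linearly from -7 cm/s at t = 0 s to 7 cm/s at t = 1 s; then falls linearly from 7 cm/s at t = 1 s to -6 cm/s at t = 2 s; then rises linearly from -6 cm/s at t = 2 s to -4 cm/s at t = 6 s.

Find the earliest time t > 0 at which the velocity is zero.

v changes sign on 0–1 s (from -7 to 7); the graph is linear there, so v = 0 at t = 0 + (7)·(1 − 0)/(7 − -7) = 0.5 s.

t = 0.5 s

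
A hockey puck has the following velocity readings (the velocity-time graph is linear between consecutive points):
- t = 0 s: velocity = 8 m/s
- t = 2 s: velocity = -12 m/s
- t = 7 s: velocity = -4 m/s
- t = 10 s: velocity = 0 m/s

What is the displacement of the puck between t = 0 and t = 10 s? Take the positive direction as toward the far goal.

-50 m

Displacement is the signed area under the v-t curve.
0–2 s: ½(8 + -12)(2) = -4 m
2–7 s: ½(-12 + -4)(5) = -40 m
7–10 s: ½(-4 + 0)(3) = -6 m
Net displacement = -50 m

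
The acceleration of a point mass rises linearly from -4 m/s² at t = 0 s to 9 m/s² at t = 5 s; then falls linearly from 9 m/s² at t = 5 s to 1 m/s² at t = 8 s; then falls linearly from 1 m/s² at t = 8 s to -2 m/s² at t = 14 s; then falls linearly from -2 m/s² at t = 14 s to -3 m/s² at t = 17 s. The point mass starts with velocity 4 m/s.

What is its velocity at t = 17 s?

Δv equals the area under the a-t graph; then v = v₀ + Δv.
0–5 s: ½(-4 + 9)(5) = 12.5 m/s
5–8 s: ½(9 + 1)(3) = 15 m/s
8–14 s: ½(1 + -2)(6) = -3 m/s
14–17 s: ½(-2 + -3)(3) = -7.5 m/s
Δv = 17 m/s, so v(17) = 4 + (17) = 21 m/s.

21 m/s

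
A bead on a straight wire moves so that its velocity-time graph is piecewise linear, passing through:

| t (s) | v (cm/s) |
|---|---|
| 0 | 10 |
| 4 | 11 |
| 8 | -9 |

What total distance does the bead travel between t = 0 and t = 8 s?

Distance (not displacement) is the total path length: add the absolute areas under v-t.
0–4 s: |½(10 + 11)(4)| = 42 cm
4–8 s: v = 0 at t = 6.2 s; triangle areas 12.1 + 8.1 = 20.2 cm
Total distance = 62.2 cm

62.2 cm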